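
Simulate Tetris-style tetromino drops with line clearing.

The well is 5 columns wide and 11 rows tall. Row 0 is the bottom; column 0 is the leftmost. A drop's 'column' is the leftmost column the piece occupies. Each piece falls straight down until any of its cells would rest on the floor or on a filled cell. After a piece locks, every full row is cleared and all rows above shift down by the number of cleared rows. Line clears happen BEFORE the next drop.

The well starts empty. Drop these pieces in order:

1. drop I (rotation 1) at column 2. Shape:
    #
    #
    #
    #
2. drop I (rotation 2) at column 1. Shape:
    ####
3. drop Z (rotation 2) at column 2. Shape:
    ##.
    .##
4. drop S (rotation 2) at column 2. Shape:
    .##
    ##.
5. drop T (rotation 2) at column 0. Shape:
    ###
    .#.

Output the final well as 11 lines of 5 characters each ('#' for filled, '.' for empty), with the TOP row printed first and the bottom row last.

Drop 1: I rot1 at col 2 lands with bottom-row=0; cleared 0 line(s) (total 0); column heights now [0 0 4 0 0], max=4
Drop 2: I rot2 at col 1 lands with bottom-row=4; cleared 0 line(s) (total 0); column heights now [0 5 5 5 5], max=5
Drop 3: Z rot2 at col 2 lands with bottom-row=5; cleared 0 line(s) (total 0); column heights now [0 5 7 7 6], max=7
Drop 4: S rot2 at col 2 lands with bottom-row=7; cleared 0 line(s) (total 0); column heights now [0 5 8 9 9], max=9
Drop 5: T rot2 at col 0 lands with bottom-row=7; cleared 1 line(s) (total 1); column heights now [0 8 8 8 6], max=8

Answer: .....
.....
.....
.###.
..##.
...##
.####
..#..
..#..
..#..
..#..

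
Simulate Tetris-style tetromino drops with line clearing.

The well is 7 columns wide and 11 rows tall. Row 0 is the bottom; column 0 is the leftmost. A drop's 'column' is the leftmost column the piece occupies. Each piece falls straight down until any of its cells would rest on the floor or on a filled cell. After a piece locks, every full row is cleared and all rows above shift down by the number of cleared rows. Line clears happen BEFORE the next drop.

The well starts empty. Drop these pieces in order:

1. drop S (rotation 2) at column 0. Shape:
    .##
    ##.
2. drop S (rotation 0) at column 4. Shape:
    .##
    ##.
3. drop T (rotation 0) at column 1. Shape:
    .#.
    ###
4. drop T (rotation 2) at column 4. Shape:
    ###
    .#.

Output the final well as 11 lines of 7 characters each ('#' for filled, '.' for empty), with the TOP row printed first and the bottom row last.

Answer: .......
.......
.......
.......
.......
.......
.......
..#.###
.###.#.
.##..##
##..##.

Derivation:
Drop 1: S rot2 at col 0 lands with bottom-row=0; cleared 0 line(s) (total 0); column heights now [1 2 2 0 0 0 0], max=2
Drop 2: S rot0 at col 4 lands with bottom-row=0; cleared 0 line(s) (total 0); column heights now [1 2 2 0 1 2 2], max=2
Drop 3: T rot0 at col 1 lands with bottom-row=2; cleared 0 line(s) (total 0); column heights now [1 3 4 3 1 2 2], max=4
Drop 4: T rot2 at col 4 lands with bottom-row=2; cleared 0 line(s) (total 0); column heights now [1 3 4 3 4 4 4], max=4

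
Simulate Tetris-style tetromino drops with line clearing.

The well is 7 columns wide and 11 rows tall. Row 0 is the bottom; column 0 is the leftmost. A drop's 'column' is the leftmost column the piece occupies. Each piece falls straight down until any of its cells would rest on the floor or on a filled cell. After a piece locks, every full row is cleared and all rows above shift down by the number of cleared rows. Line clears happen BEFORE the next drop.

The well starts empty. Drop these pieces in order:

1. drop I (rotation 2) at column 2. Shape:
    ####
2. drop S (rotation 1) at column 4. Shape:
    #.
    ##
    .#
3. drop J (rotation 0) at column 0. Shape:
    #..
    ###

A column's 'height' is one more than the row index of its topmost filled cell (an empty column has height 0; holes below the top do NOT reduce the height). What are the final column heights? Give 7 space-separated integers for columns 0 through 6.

Drop 1: I rot2 at col 2 lands with bottom-row=0; cleared 0 line(s) (total 0); column heights now [0 0 1 1 1 1 0], max=1
Drop 2: S rot1 at col 4 lands with bottom-row=1; cleared 0 line(s) (total 0); column heights now [0 0 1 1 4 3 0], max=4
Drop 3: J rot0 at col 0 lands with bottom-row=1; cleared 0 line(s) (total 0); column heights now [3 2 2 1 4 3 0], max=4

Answer: 3 2 2 1 4 3 0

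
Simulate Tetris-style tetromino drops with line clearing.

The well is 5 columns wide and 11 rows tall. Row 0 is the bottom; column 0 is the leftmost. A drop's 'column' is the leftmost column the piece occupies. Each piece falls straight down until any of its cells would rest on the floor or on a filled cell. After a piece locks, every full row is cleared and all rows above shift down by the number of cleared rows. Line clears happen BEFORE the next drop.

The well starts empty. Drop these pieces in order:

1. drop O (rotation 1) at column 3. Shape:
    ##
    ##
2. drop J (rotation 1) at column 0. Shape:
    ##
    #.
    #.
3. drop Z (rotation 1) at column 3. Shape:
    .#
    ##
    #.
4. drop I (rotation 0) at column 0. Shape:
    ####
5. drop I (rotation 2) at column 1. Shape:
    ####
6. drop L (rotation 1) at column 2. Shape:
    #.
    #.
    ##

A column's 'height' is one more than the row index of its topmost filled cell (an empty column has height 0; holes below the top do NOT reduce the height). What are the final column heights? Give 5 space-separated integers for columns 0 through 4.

Answer: 3 5 8 6 5

Derivation:
Drop 1: O rot1 at col 3 lands with bottom-row=0; cleared 0 line(s) (total 0); column heights now [0 0 0 2 2], max=2
Drop 2: J rot1 at col 0 lands with bottom-row=0; cleared 0 line(s) (total 0); column heights now [3 3 0 2 2], max=3
Drop 3: Z rot1 at col 3 lands with bottom-row=2; cleared 0 line(s) (total 0); column heights now [3 3 0 4 5], max=5
Drop 4: I rot0 at col 0 lands with bottom-row=4; cleared 1 line(s) (total 1); column heights now [3 3 0 4 4], max=4
Drop 5: I rot2 at col 1 lands with bottom-row=4; cleared 0 line(s) (total 1); column heights now [3 5 5 5 5], max=5
Drop 6: L rot1 at col 2 lands with bottom-row=5; cleared 0 line(s) (total 1); column heights now [3 5 8 6 5], max=8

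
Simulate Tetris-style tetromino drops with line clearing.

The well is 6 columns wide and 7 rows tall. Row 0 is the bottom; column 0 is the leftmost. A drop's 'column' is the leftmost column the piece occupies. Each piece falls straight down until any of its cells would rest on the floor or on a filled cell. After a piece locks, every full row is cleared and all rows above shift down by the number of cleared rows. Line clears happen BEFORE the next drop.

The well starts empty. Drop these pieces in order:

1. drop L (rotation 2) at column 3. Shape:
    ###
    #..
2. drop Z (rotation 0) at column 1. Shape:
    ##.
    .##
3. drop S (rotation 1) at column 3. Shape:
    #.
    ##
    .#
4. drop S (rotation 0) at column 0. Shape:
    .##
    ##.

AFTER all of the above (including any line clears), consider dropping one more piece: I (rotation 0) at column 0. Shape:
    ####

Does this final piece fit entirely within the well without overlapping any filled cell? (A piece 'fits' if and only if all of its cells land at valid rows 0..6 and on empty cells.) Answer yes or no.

Drop 1: L rot2 at col 3 lands with bottom-row=0; cleared 0 line(s) (total 0); column heights now [0 0 0 2 2 2], max=2
Drop 2: Z rot0 at col 1 lands with bottom-row=2; cleared 0 line(s) (total 0); column heights now [0 4 4 3 2 2], max=4
Drop 3: S rot1 at col 3 lands with bottom-row=2; cleared 0 line(s) (total 0); column heights now [0 4 4 5 4 2], max=5
Drop 4: S rot0 at col 0 lands with bottom-row=4; cleared 0 line(s) (total 0); column heights now [5 6 6 5 4 2], max=6
Test piece I rot0 at col 0 (width 4): heights before test = [5 6 6 5 4 2]; fits = True

Answer: yes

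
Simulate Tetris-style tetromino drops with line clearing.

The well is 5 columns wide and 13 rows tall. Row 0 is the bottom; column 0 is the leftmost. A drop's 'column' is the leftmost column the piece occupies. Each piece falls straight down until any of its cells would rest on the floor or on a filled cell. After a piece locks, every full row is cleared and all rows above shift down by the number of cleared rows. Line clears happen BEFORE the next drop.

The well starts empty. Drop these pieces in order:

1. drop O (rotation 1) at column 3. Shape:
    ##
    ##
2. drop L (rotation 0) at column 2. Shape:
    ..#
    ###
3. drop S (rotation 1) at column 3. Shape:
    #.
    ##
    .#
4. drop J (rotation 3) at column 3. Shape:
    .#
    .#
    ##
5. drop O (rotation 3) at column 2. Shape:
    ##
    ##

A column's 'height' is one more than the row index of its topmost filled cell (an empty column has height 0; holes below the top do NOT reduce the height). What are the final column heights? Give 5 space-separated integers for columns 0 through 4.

Answer: 0 0 10 10 10

Derivation:
Drop 1: O rot1 at col 3 lands with bottom-row=0; cleared 0 line(s) (total 0); column heights now [0 0 0 2 2], max=2
Drop 2: L rot0 at col 2 lands with bottom-row=2; cleared 0 line(s) (total 0); column heights now [0 0 3 3 4], max=4
Drop 3: S rot1 at col 3 lands with bottom-row=4; cleared 0 line(s) (total 0); column heights now [0 0 3 7 6], max=7
Drop 4: J rot3 at col 3 lands with bottom-row=7; cleared 0 line(s) (total 0); column heights now [0 0 3 8 10], max=10
Drop 5: O rot3 at col 2 lands with bottom-row=8; cleared 0 line(s) (total 0); column heights now [0 0 10 10 10], max=10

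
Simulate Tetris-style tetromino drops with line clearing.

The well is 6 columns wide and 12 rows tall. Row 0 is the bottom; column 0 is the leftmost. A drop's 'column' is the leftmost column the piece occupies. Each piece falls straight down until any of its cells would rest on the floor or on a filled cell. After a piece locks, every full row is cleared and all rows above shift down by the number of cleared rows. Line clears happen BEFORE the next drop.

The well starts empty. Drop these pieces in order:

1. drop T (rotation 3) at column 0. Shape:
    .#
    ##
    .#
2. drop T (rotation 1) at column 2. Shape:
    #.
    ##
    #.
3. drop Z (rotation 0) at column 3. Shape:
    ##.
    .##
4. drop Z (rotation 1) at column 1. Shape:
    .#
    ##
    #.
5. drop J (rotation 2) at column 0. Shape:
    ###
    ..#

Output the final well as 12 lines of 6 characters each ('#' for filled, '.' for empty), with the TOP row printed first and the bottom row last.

Drop 1: T rot3 at col 0 lands with bottom-row=0; cleared 0 line(s) (total 0); column heights now [2 3 0 0 0 0], max=3
Drop 2: T rot1 at col 2 lands with bottom-row=0; cleared 0 line(s) (total 0); column heights now [2 3 3 2 0 0], max=3
Drop 3: Z rot0 at col 3 lands with bottom-row=1; cleared 1 line(s) (total 1); column heights now [0 2 2 2 2 0], max=2
Drop 4: Z rot1 at col 1 lands with bottom-row=2; cleared 0 line(s) (total 1); column heights now [0 4 5 2 2 0], max=5
Drop 5: J rot2 at col 0 lands with bottom-row=5; cleared 0 line(s) (total 1); column heights now [7 7 7 2 2 0], max=7

Answer: ......
......
......
......
......
###...
..#...
..#...
.##...
.#....
.####.
.##...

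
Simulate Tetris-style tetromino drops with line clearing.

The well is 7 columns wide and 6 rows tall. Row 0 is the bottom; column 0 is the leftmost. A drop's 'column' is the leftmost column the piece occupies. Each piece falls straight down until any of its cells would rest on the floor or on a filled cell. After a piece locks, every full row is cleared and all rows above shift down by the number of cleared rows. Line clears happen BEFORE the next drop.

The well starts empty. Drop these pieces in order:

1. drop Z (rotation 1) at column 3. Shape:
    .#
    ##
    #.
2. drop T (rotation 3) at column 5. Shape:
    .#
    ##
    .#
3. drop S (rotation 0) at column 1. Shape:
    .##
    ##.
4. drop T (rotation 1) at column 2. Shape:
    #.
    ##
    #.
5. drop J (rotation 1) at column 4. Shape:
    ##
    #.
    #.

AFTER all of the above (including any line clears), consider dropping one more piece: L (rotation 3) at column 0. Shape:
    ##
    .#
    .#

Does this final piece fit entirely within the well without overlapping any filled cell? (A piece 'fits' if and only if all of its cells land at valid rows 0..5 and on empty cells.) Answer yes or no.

Drop 1: Z rot1 at col 3 lands with bottom-row=0; cleared 0 line(s) (total 0); column heights now [0 0 0 2 3 0 0], max=3
Drop 2: T rot3 at col 5 lands with bottom-row=0; cleared 0 line(s) (total 0); column heights now [0 0 0 2 3 2 3], max=3
Drop 3: S rot0 at col 1 lands with bottom-row=1; cleared 0 line(s) (total 0); column heights now [0 2 3 3 3 2 3], max=3
Drop 4: T rot1 at col 2 lands with bottom-row=3; cleared 0 line(s) (total 0); column heights now [0 2 6 5 3 2 3], max=6
Drop 5: J rot1 at col 4 lands with bottom-row=3; cleared 0 line(s) (total 0); column heights now [0 2 6 5 6 6 3], max=6
Test piece L rot3 at col 0 (width 2): heights before test = [0 2 6 5 6 6 3]; fits = True

Answer: yes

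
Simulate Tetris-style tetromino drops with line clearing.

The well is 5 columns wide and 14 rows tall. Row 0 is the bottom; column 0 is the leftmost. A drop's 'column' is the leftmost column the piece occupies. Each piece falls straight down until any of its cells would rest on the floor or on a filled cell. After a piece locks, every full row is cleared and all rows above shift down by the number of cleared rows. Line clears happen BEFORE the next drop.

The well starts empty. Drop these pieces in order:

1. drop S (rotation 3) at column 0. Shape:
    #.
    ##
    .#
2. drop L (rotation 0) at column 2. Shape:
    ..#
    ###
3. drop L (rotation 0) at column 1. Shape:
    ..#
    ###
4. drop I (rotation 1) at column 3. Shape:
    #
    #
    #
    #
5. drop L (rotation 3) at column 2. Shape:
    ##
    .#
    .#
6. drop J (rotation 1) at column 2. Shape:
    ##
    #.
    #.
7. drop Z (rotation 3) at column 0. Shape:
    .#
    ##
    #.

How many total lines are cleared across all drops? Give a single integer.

Drop 1: S rot3 at col 0 lands with bottom-row=0; cleared 0 line(s) (total 0); column heights now [3 2 0 0 0], max=3
Drop 2: L rot0 at col 2 lands with bottom-row=0; cleared 0 line(s) (total 0); column heights now [3 2 1 1 2], max=3
Drop 3: L rot0 at col 1 lands with bottom-row=2; cleared 0 line(s) (total 0); column heights now [3 3 3 4 2], max=4
Drop 4: I rot1 at col 3 lands with bottom-row=4; cleared 0 line(s) (total 0); column heights now [3 3 3 8 2], max=8
Drop 5: L rot3 at col 2 lands with bottom-row=8; cleared 0 line(s) (total 0); column heights now [3 3 11 11 2], max=11
Drop 6: J rot1 at col 2 lands with bottom-row=11; cleared 0 line(s) (total 0); column heights now [3 3 14 14 2], max=14
Drop 7: Z rot3 at col 0 lands with bottom-row=3; cleared 0 line(s) (total 0); column heights now [5 6 14 14 2], max=14

Answer: 0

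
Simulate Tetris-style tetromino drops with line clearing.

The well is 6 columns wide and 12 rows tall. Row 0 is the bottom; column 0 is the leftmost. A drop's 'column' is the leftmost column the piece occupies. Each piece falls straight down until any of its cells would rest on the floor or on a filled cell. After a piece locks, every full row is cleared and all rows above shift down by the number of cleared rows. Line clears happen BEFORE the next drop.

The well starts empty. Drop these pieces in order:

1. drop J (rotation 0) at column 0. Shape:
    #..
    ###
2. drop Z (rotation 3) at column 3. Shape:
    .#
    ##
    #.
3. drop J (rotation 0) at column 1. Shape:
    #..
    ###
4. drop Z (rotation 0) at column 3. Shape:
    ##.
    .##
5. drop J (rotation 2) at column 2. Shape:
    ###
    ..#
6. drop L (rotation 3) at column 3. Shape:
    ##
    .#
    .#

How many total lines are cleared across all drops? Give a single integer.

Answer: 0

Derivation:
Drop 1: J rot0 at col 0 lands with bottom-row=0; cleared 0 line(s) (total 0); column heights now [2 1 1 0 0 0], max=2
Drop 2: Z rot3 at col 3 lands with bottom-row=0; cleared 0 line(s) (total 0); column heights now [2 1 1 2 3 0], max=3
Drop 3: J rot0 at col 1 lands with bottom-row=2; cleared 0 line(s) (total 0); column heights now [2 4 3 3 3 0], max=4
Drop 4: Z rot0 at col 3 lands with bottom-row=3; cleared 0 line(s) (total 0); column heights now [2 4 3 5 5 4], max=5
Drop 5: J rot2 at col 2 lands with bottom-row=5; cleared 0 line(s) (total 0); column heights now [2 4 7 7 7 4], max=7
Drop 6: L rot3 at col 3 lands with bottom-row=7; cleared 0 line(s) (total 0); column heights now [2 4 7 10 10 4], max=10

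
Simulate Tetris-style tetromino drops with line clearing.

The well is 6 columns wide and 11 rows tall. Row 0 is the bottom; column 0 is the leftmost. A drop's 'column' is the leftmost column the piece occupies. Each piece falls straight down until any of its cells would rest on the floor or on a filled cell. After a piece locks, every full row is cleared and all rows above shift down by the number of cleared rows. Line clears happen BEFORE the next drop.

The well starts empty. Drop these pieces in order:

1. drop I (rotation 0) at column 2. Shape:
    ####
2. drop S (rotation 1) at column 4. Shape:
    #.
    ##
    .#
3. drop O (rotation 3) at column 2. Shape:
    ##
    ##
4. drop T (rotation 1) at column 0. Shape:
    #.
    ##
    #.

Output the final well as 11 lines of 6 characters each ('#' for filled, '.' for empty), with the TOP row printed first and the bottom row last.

Drop 1: I rot0 at col 2 lands with bottom-row=0; cleared 0 line(s) (total 0); column heights now [0 0 1 1 1 1], max=1
Drop 2: S rot1 at col 4 lands with bottom-row=1; cleared 0 line(s) (total 0); column heights now [0 0 1 1 4 3], max=4
Drop 3: O rot3 at col 2 lands with bottom-row=1; cleared 0 line(s) (total 0); column heights now [0 0 3 3 4 3], max=4
Drop 4: T rot1 at col 0 lands with bottom-row=0; cleared 0 line(s) (total 0); column heights now [3 2 3 3 4 3], max=4

Answer: ......
......
......
......
......
......
......
....#.
#.####
####.#
#.####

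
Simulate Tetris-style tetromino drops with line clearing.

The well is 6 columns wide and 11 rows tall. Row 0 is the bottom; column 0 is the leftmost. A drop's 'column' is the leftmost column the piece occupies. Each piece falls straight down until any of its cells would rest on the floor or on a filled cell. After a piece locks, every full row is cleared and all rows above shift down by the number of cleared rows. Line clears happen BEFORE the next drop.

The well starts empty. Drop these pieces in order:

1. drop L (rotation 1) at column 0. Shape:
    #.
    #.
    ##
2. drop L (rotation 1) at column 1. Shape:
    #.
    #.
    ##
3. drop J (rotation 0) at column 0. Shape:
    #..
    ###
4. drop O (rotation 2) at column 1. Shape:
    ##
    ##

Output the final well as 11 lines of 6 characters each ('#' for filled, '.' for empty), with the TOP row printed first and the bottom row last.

Drop 1: L rot1 at col 0 lands with bottom-row=0; cleared 0 line(s) (total 0); column heights now [3 1 0 0 0 0], max=3
Drop 2: L rot1 at col 1 lands with bottom-row=1; cleared 0 line(s) (total 0); column heights now [3 4 2 0 0 0], max=4
Drop 3: J rot0 at col 0 lands with bottom-row=4; cleared 0 line(s) (total 0); column heights now [6 5 5 0 0 0], max=6
Drop 4: O rot2 at col 1 lands with bottom-row=5; cleared 0 line(s) (total 0); column heights now [6 7 7 0 0 0], max=7

Answer: ......
......
......
......
.##...
###...
###...
.#....
##....
###...
##....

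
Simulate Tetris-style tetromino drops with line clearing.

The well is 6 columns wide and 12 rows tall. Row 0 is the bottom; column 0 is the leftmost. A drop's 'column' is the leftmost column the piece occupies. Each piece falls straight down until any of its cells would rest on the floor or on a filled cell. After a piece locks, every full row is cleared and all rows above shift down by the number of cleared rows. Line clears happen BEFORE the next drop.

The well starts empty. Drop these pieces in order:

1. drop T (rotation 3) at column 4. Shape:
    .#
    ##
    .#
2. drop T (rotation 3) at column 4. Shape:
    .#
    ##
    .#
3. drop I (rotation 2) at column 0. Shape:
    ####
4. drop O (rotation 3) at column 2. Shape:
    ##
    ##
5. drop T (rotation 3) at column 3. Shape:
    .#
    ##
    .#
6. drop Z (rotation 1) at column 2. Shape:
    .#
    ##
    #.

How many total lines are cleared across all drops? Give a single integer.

Answer: 0

Derivation:
Drop 1: T rot3 at col 4 lands with bottom-row=0; cleared 0 line(s) (total 0); column heights now [0 0 0 0 2 3], max=3
Drop 2: T rot3 at col 4 lands with bottom-row=3; cleared 0 line(s) (total 0); column heights now [0 0 0 0 5 6], max=6
Drop 3: I rot2 at col 0 lands with bottom-row=0; cleared 0 line(s) (total 0); column heights now [1 1 1 1 5 6], max=6
Drop 4: O rot3 at col 2 lands with bottom-row=1; cleared 0 line(s) (total 0); column heights now [1 1 3 3 5 6], max=6
Drop 5: T rot3 at col 3 lands with bottom-row=5; cleared 0 line(s) (total 0); column heights now [1 1 3 7 8 6], max=8
Drop 6: Z rot1 at col 2 lands with bottom-row=6; cleared 0 line(s) (total 0); column heights now [1 1 8 9 8 6], max=9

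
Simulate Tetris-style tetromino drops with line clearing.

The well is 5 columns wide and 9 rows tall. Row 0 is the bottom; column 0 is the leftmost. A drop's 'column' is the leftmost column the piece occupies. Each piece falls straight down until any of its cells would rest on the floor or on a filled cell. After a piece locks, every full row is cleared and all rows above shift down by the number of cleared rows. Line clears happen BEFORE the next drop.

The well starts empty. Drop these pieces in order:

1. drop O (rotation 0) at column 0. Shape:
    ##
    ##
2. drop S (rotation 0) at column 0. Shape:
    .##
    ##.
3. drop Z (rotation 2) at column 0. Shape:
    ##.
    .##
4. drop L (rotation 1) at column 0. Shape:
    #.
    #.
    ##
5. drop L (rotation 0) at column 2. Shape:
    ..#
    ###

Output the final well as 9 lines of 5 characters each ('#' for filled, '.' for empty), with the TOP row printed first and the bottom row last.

Drop 1: O rot0 at col 0 lands with bottom-row=0; cleared 0 line(s) (total 0); column heights now [2 2 0 0 0], max=2
Drop 2: S rot0 at col 0 lands with bottom-row=2; cleared 0 line(s) (total 0); column heights now [3 4 4 0 0], max=4
Drop 3: Z rot2 at col 0 lands with bottom-row=4; cleared 0 line(s) (total 0); column heights now [6 6 5 0 0], max=6
Drop 4: L rot1 at col 0 lands with bottom-row=6; cleared 0 line(s) (total 0); column heights now [9 7 5 0 0], max=9
Drop 5: L rot0 at col 2 lands with bottom-row=5; cleared 1 line(s) (total 1); column heights now [8 6 5 0 6], max=8

Answer: .....
#....
#....
##..#
.##..
.##..
##...
##...
##...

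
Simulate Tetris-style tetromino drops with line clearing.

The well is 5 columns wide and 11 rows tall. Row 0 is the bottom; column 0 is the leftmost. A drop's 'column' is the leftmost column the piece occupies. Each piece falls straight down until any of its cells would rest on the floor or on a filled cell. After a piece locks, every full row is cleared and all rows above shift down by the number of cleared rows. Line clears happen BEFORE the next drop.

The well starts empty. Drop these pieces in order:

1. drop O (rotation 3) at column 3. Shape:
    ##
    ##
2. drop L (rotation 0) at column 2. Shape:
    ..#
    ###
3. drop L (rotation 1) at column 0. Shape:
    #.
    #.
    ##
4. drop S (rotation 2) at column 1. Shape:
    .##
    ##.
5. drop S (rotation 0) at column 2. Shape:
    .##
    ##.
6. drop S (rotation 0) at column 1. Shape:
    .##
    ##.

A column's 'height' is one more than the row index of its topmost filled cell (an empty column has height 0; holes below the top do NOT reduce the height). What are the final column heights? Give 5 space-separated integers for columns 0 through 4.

Drop 1: O rot3 at col 3 lands with bottom-row=0; cleared 0 line(s) (total 0); column heights now [0 0 0 2 2], max=2
Drop 2: L rot0 at col 2 lands with bottom-row=2; cleared 0 line(s) (total 0); column heights now [0 0 3 3 4], max=4
Drop 3: L rot1 at col 0 lands with bottom-row=0; cleared 0 line(s) (total 0); column heights now [3 1 3 3 4], max=4
Drop 4: S rot2 at col 1 lands with bottom-row=3; cleared 0 line(s) (total 0); column heights now [3 4 5 5 4], max=5
Drop 5: S rot0 at col 2 lands with bottom-row=5; cleared 0 line(s) (total 0); column heights now [3 4 6 7 7], max=7
Drop 6: S rot0 at col 1 lands with bottom-row=6; cleared 0 line(s) (total 0); column heights now [3 7 8 8 7], max=8

Answer: 3 7 8 8 7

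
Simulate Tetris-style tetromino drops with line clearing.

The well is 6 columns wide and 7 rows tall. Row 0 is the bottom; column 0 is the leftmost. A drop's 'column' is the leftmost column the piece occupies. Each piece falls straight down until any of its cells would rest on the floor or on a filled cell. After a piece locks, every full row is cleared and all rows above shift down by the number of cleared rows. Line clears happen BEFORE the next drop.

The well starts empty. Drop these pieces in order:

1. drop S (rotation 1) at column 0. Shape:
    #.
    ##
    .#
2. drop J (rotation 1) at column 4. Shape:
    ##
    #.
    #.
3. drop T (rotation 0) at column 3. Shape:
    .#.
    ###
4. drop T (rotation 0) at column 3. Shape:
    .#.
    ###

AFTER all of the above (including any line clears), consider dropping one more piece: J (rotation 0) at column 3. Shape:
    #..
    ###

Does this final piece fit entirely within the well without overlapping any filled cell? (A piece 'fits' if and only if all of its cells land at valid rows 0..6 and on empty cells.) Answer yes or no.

Answer: no

Derivation:
Drop 1: S rot1 at col 0 lands with bottom-row=0; cleared 0 line(s) (total 0); column heights now [3 2 0 0 0 0], max=3
Drop 2: J rot1 at col 4 lands with bottom-row=0; cleared 0 line(s) (total 0); column heights now [3 2 0 0 3 3], max=3
Drop 3: T rot0 at col 3 lands with bottom-row=3; cleared 0 line(s) (total 0); column heights now [3 2 0 4 5 4], max=5
Drop 4: T rot0 at col 3 lands with bottom-row=5; cleared 0 line(s) (total 0); column heights now [3 2 0 6 7 6], max=7
Test piece J rot0 at col 3 (width 3): heights before test = [3 2 0 6 7 6]; fits = False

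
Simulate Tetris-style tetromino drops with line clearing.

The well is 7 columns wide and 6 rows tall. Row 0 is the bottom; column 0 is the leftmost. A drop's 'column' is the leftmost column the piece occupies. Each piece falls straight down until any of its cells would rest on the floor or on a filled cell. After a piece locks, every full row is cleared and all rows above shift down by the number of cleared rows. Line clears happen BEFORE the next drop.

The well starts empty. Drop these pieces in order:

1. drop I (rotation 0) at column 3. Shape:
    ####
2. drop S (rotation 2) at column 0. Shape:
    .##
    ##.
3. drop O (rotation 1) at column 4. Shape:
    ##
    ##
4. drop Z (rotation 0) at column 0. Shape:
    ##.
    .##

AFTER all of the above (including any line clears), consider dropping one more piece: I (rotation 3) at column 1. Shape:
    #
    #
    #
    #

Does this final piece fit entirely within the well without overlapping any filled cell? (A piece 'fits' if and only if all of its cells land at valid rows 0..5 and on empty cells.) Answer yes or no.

Drop 1: I rot0 at col 3 lands with bottom-row=0; cleared 0 line(s) (total 0); column heights now [0 0 0 1 1 1 1], max=1
Drop 2: S rot2 at col 0 lands with bottom-row=0; cleared 0 line(s) (total 0); column heights now [1 2 2 1 1 1 1], max=2
Drop 3: O rot1 at col 4 lands with bottom-row=1; cleared 0 line(s) (total 0); column heights now [1 2 2 1 3 3 1], max=3
Drop 4: Z rot0 at col 0 lands with bottom-row=2; cleared 0 line(s) (total 0); column heights now [4 4 3 1 3 3 1], max=4
Test piece I rot3 at col 1 (width 1): heights before test = [4 4 3 1 3 3 1]; fits = False

Answer: no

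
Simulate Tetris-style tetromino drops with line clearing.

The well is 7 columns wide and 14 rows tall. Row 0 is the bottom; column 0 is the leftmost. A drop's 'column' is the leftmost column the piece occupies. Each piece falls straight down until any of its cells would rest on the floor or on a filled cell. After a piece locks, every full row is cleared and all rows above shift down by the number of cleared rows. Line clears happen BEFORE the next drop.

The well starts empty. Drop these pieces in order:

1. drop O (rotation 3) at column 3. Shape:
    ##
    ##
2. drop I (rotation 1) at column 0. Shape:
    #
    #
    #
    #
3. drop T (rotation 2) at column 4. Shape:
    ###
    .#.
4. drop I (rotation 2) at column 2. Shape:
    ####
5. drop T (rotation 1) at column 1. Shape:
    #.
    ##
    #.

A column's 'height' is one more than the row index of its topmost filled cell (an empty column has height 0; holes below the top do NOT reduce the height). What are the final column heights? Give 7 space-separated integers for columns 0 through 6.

Drop 1: O rot3 at col 3 lands with bottom-row=0; cleared 0 line(s) (total 0); column heights now [0 0 0 2 2 0 0], max=2
Drop 2: I rot1 at col 0 lands with bottom-row=0; cleared 0 line(s) (total 0); column heights now [4 0 0 2 2 0 0], max=4
Drop 3: T rot2 at col 4 lands with bottom-row=1; cleared 0 line(s) (total 0); column heights now [4 0 0 2 3 3 3], max=4
Drop 4: I rot2 at col 2 lands with bottom-row=3; cleared 0 line(s) (total 0); column heights now [4 0 4 4 4 4 3], max=4
Drop 5: T rot1 at col 1 lands with bottom-row=3; cleared 0 line(s) (total 0); column heights now [4 6 5 4 4 4 3], max=6

Answer: 4 6 5 4 4 4 3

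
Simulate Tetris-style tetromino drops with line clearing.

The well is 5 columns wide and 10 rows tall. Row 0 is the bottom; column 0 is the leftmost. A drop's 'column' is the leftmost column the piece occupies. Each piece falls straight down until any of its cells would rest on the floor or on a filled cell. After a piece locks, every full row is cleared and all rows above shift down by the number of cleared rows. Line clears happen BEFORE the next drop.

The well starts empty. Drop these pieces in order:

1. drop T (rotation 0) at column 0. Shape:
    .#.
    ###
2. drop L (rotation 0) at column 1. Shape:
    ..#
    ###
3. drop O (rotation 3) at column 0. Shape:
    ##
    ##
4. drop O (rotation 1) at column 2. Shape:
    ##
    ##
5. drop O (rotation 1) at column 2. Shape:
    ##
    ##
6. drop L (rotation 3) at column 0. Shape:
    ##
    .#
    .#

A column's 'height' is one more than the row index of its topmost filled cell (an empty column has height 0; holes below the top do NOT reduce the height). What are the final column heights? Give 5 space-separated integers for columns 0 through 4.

Answer: 8 8 8 8 0

Derivation:
Drop 1: T rot0 at col 0 lands with bottom-row=0; cleared 0 line(s) (total 0); column heights now [1 2 1 0 0], max=2
Drop 2: L rot0 at col 1 lands with bottom-row=2; cleared 0 line(s) (total 0); column heights now [1 3 3 4 0], max=4
Drop 3: O rot3 at col 0 lands with bottom-row=3; cleared 0 line(s) (total 0); column heights now [5 5 3 4 0], max=5
Drop 4: O rot1 at col 2 lands with bottom-row=4; cleared 0 line(s) (total 0); column heights now [5 5 6 6 0], max=6
Drop 5: O rot1 at col 2 lands with bottom-row=6; cleared 0 line(s) (total 0); column heights now [5 5 8 8 0], max=8
Drop 6: L rot3 at col 0 lands with bottom-row=5; cleared 0 line(s) (total 0); column heights now [8 8 8 8 0], max=8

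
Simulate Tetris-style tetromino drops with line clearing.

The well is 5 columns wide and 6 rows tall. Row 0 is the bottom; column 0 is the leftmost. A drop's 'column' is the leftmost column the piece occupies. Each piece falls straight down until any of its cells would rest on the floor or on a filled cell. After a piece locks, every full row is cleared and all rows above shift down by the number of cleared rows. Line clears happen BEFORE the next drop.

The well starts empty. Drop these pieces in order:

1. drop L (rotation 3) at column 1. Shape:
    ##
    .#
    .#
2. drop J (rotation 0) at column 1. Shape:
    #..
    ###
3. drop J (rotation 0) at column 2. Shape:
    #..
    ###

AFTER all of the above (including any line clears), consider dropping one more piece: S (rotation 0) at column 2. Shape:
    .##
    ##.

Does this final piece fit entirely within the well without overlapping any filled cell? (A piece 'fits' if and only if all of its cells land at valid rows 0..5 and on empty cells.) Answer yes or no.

Drop 1: L rot3 at col 1 lands with bottom-row=0; cleared 0 line(s) (total 0); column heights now [0 3 3 0 0], max=3
Drop 2: J rot0 at col 1 lands with bottom-row=3; cleared 0 line(s) (total 0); column heights now [0 5 4 4 0], max=5
Drop 3: J rot0 at col 2 lands with bottom-row=4; cleared 0 line(s) (total 0); column heights now [0 5 6 5 5], max=6
Test piece S rot0 at col 2 (width 3): heights before test = [0 5 6 5 5]; fits = False

Answer: no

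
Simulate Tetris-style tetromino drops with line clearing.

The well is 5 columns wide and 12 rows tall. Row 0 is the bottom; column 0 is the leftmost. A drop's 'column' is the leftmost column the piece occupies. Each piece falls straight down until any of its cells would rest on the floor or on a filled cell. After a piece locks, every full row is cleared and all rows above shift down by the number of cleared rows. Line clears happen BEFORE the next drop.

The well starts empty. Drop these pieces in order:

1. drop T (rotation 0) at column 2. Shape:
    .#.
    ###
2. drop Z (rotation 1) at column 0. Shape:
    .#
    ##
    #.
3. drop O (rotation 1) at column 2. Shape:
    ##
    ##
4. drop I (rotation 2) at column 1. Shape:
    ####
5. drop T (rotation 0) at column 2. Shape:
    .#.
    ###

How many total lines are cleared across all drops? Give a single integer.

Drop 1: T rot0 at col 2 lands with bottom-row=0; cleared 0 line(s) (total 0); column heights now [0 0 1 2 1], max=2
Drop 2: Z rot1 at col 0 lands with bottom-row=0; cleared 0 line(s) (total 0); column heights now [2 3 1 2 1], max=3
Drop 3: O rot1 at col 2 lands with bottom-row=2; cleared 0 line(s) (total 0); column heights now [2 3 4 4 1], max=4
Drop 4: I rot2 at col 1 lands with bottom-row=4; cleared 0 line(s) (total 0); column heights now [2 5 5 5 5], max=5
Drop 5: T rot0 at col 2 lands with bottom-row=5; cleared 0 line(s) (total 0); column heights now [2 5 6 7 6], max=7

Answer: 0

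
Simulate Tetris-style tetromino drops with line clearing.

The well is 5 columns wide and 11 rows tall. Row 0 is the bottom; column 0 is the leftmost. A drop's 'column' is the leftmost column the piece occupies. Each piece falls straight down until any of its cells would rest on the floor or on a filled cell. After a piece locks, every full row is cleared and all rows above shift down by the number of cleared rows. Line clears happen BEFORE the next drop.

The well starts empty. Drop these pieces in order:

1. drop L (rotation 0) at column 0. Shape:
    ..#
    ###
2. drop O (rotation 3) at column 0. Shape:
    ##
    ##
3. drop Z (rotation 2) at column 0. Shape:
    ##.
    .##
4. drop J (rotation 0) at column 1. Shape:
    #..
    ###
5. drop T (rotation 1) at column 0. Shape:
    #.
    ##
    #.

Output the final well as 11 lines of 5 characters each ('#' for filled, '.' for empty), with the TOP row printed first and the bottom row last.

Drop 1: L rot0 at col 0 lands with bottom-row=0; cleared 0 line(s) (total 0); column heights now [1 1 2 0 0], max=2
Drop 2: O rot3 at col 0 lands with bottom-row=1; cleared 0 line(s) (total 0); column heights now [3 3 2 0 0], max=3
Drop 3: Z rot2 at col 0 lands with bottom-row=3; cleared 0 line(s) (total 0); column heights now [5 5 4 0 0], max=5
Drop 4: J rot0 at col 1 lands with bottom-row=5; cleared 0 line(s) (total 0); column heights now [5 7 6 6 0], max=7
Drop 5: T rot1 at col 0 lands with bottom-row=6; cleared 0 line(s) (total 0); column heights now [9 8 6 6 0], max=9

Answer: .....
.....
#....
##...
##...
.###.
##...
.##..
##...
###..
###..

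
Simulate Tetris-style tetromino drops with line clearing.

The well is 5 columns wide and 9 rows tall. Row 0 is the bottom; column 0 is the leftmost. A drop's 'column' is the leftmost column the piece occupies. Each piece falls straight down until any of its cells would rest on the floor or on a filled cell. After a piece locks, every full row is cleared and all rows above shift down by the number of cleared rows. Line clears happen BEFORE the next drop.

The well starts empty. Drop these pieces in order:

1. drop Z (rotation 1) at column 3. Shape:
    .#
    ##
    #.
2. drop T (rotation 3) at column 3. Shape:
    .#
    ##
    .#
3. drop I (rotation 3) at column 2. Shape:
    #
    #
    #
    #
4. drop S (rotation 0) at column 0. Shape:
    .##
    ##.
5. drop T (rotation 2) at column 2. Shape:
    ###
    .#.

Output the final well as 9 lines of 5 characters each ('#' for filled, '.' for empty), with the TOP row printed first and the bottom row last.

Answer: .....
.....
..###
...##
.####
###.#
..#.#
..###
..##.

Derivation:
Drop 1: Z rot1 at col 3 lands with bottom-row=0; cleared 0 line(s) (total 0); column heights now [0 0 0 2 3], max=3
Drop 2: T rot3 at col 3 lands with bottom-row=3; cleared 0 line(s) (total 0); column heights now [0 0 0 5 6], max=6
Drop 3: I rot3 at col 2 lands with bottom-row=0; cleared 0 line(s) (total 0); column heights now [0 0 4 5 6], max=6
Drop 4: S rot0 at col 0 lands with bottom-row=3; cleared 0 line(s) (total 0); column heights now [4 5 5 5 6], max=6
Drop 5: T rot2 at col 2 lands with bottom-row=5; cleared 0 line(s) (total 0); column heights now [4 5 7 7 7], max=7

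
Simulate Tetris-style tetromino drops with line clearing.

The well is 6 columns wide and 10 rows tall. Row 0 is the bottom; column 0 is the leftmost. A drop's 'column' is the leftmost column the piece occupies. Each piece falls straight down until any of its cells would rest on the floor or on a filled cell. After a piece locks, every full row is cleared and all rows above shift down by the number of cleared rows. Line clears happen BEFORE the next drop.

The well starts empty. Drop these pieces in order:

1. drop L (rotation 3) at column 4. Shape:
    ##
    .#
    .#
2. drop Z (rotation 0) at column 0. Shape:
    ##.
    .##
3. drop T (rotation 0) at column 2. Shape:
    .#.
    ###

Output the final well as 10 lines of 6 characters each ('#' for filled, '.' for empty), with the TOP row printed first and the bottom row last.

Drop 1: L rot3 at col 4 lands with bottom-row=0; cleared 0 line(s) (total 0); column heights now [0 0 0 0 3 3], max=3
Drop 2: Z rot0 at col 0 lands with bottom-row=0; cleared 0 line(s) (total 0); column heights now [2 2 1 0 3 3], max=3
Drop 3: T rot0 at col 2 lands with bottom-row=3; cleared 0 line(s) (total 0); column heights now [2 2 4 5 4 3], max=5

Answer: ......
......
......
......
......
...#..
..###.
....##
##...#
.##..#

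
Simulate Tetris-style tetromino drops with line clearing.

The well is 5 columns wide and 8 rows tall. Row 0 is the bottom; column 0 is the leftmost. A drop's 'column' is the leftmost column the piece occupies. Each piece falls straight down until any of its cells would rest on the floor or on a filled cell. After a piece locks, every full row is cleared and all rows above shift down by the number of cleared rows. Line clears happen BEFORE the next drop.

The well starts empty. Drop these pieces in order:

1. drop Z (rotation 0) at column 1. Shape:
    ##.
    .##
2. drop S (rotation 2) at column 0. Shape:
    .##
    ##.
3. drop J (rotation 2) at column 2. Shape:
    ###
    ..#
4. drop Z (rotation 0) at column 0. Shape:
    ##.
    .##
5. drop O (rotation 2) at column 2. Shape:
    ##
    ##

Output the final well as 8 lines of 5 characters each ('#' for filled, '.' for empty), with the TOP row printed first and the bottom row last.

Answer: ..##.
####.
.##..
..###
.##.#
##...
.##..
..##.

Derivation:
Drop 1: Z rot0 at col 1 lands with bottom-row=0; cleared 0 line(s) (total 0); column heights now [0 2 2 1 0], max=2
Drop 2: S rot2 at col 0 lands with bottom-row=2; cleared 0 line(s) (total 0); column heights now [3 4 4 1 0], max=4
Drop 3: J rot2 at col 2 lands with bottom-row=3; cleared 0 line(s) (total 0); column heights now [3 4 5 5 5], max=5
Drop 4: Z rot0 at col 0 lands with bottom-row=5; cleared 0 line(s) (total 0); column heights now [7 7 6 5 5], max=7
Drop 5: O rot2 at col 2 lands with bottom-row=6; cleared 0 line(s) (total 0); column heights now [7 7 8 8 5], max=8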